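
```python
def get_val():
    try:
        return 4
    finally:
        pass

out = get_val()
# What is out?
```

Step-by-step execution trace:
1. `get_val()` enters try: `return 4` sets pending return value 4.
2. Before returning, `finally: pass` runs (no effect).
3. get_val() returns 4 → out = 4.
Result: 4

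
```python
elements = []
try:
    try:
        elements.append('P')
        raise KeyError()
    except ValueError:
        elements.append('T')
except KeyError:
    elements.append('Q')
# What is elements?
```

Step-by-step execution trace:
1. Inner try: `elements.append('P')` → elements = ['P'].
2. `raise KeyError()` raises KeyError.
3. Inner `except ValueError` does not match KeyError; exception propagates to outer try.
4. Outer `except KeyError` matches → `elements.append('Q')` → elements = ['P', 'Q'].
Result: ['P', 'Q']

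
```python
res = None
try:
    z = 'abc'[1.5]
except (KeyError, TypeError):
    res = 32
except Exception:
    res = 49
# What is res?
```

Step-by-step execution trace:
1. `z = 'abc'[1.5]` raises TypeError.
2. `except (KeyError, TypeError)` matches (TypeError is in the tuple) → res = 32.
3. `except Exception` is not reached.
Result: 32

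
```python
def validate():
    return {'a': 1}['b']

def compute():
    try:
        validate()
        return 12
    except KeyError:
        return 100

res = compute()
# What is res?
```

Step-by-step execution trace:
1. `compute()` calls `validate()`.
2. `validate()` evaluates `{'a': 1}['b']`, which raises KeyError; it propagates to the caller.
3. `return 12` is not reached.
4. `except KeyError` in compute matches → returns 100.
5. res = 100.
Result: 100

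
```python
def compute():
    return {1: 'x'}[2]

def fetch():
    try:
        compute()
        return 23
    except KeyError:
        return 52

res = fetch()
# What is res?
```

Step-by-step execution trace:
1. `fetch()` calls `compute()`.
2. `compute()` evaluates `{1: 'x'}[2]`, which raises KeyError; it propagates to the caller.
3. `return 23` is not reached.
4. `except KeyError` in fetch matches → returns 52.
5. res = 52.
Result: 52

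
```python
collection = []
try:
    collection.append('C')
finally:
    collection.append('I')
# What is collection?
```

Step-by-step execution trace:
1. try: `collection.append('C')` → collection = ['C'].
2. The try body completes without raising.
3. finally always runs: `collection.append('I')` → collection = ['C', 'I'].
Result: ['C', 'I']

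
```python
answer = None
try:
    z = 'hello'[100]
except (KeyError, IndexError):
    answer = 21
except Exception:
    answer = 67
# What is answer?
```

Step-by-step execution trace:
1. `z = 'hello'[100]` raises IndexError.
2. `except (KeyError, IndexError)` matches (IndexError is in the tuple) → answer = 21.
3. `except Exception` is not reached.
Result: 21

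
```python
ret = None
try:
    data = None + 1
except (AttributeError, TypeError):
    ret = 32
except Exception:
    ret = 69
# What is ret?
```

Step-by-step execution trace:
1. `data = None + 1` raises TypeError.
2. `except (AttributeError, TypeError)` matches (TypeError is in the tuple) → ret = 32.
3. `except Exception` is not reached.
Result: 32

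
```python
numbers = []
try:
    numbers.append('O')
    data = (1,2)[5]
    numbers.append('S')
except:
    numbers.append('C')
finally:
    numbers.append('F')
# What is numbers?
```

Step-by-step execution trace:
1. try: `numbers.append('O')` → numbers = ['O'].
2. `data = (1,2)[5]` raises IndexError; `numbers.append('S')` is not reached.
3. bare `except` matches → `numbers.append('C')` → numbers = ['O', 'C'].
4. finally always runs: `numbers.append('F')` → numbers = ['O', 'C', 'F'].
Result: ['O', 'C', 'F']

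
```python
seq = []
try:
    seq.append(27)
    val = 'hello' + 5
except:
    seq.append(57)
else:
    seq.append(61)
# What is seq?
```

Step-by-step execution trace:
1. try: `seq.append(27)` → seq = [27].
2. `val = 'hello' + 5` raises TypeError.
3. bare `except` matches → `seq.append(57)` → seq = [27, 57].
4. `else` is skipped (an exception was raised).
Result: [27, 57]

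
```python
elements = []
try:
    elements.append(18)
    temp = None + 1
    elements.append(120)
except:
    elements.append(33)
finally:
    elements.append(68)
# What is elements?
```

Step-by-step execution trace:
1. try: `elements.append(18)` → elements = [18].
2. `temp = None + 1` raises TypeError; `elements.append(120)` is not reached.
3. bare `except` matches → `elements.append(33)` → elements = [18, 33].
4. finally always runs: `elements.append(68)` → elements = [18, 33, 68].
Result: [18, 33, 68]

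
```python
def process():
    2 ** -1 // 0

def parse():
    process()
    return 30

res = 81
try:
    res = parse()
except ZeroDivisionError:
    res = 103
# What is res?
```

Step-by-step execution trace:
1. res starts at 81.
2. try: `parse()` calls `process()`.
3. `process()` evaluates `2 ** -1 // 0`, which raises ZeroDivisionError; it propagates through parse (uncaught).
4. `return 30` in parse is not reached; the assignment to res does not complete.
5. `except ZeroDivisionError` matches → res = 103.
Result: 103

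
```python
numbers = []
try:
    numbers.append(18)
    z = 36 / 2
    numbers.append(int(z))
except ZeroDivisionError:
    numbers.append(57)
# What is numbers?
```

Step-by-step execution trace:
1. try: `numbers.append(18)` → numbers = [18].
2. `z = 36 / 2` → z = 18.0. No exception raised.
3. `numbers.append(int(z))` → numbers = [18, 18].
4. `except ZeroDivisionError` is skipped (no exception was raised).
Result: [18, 18]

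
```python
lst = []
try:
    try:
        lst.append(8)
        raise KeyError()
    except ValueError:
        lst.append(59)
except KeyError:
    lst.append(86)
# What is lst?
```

Step-by-step execution trace:
1. Inner try: `lst.append(8)` → lst = [8].
2. `raise KeyError()` raises KeyError.
3. Inner `except ValueError` does not match KeyError; exception propagates to outer try.
4. Outer `except KeyError` matches → `lst.append(86)` → lst = [8, 86].
Result: [8, 86]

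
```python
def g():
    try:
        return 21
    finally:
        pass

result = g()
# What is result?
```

Step-by-step execution trace:
1. `g()` enters try: `return 21` sets pending return value 21.
2. Before returning, `finally: pass` runs (no effect).
3. g() returns 21 → result = 21.
Result: 21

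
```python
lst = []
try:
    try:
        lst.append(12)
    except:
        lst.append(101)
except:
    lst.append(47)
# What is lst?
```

Step-by-step execution trace:
1. Inner try: `lst.append(12)` → lst = [12]. No exception raised.
2. Inner `except` is skipped.
3. Inner try completes normally; outer `except` is skipped.
Result: [12]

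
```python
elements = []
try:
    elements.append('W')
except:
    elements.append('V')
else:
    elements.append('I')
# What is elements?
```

Step-by-step execution trace:
1. try: `elements.append('W')` → elements = ['W']. No exception raised.
2. `except` is skipped.
3. `else` runs (try completed without exception): `elements.append('I')` → elements = ['W', 'I'].
Result: ['W', 'I']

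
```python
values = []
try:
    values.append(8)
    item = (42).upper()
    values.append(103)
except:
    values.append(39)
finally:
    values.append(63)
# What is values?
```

Step-by-step execution trace:
1. try: `values.append(8)` → values = [8].
2. `item = (42).upper()` raises AttributeError; `values.append(103)` is not reached.
3. bare `except` matches → `values.append(39)` → values = [8, 39].
4. finally always runs: `values.append(63)` → values = [8, 39, 63].
Result: [8, 39, 63]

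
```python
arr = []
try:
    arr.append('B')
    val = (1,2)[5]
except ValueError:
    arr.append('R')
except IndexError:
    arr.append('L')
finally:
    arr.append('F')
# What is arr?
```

Step-by-step execution trace:
1. try: `arr.append('B')` → arr = ['B'].
2. `val = (1,2)[5]` raises IndexError.
3. `except ValueError` does not match IndexError; skipped.
4. `except IndexError` matches → `arr.append('L')` → arr = ['B', 'L'].
5. finally always runs: `arr.append('F')` → arr = ['B', 'L', 'F'].
Result: ['B', 'L', 'F']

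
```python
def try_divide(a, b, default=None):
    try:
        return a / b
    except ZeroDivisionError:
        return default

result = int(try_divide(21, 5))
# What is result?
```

Step-by-step execution trace:
1. `try_divide(21, 5)` enters try: `return 21 / 5` → returns 4.2. No exception raised.
2. `except ZeroDivisionError` is skipped.
3. `int(4.2)` → 4 → result = 4.
Result: 4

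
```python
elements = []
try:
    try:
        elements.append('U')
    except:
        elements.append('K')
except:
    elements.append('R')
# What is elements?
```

Step-by-step execution trace:
1. Inner try: `elements.append('U')` → elements = ['U']. No exception raised.
2. Inner `except` is skipped.
3. Inner try completes normally; outer `except` is skipped.
Result: ['U']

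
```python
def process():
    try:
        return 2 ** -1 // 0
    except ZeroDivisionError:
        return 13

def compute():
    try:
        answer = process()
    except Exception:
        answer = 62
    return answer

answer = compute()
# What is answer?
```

Step-by-step execution trace:
1. `compute()` calls `process()`.
2. In process: `2 ** -1 // 0` raises ZeroDivisionError; `except ZeroDivisionError` catches it → returns 13.
3. In compute: `answer = process()` → answer = 13. No exception reaches compute.
4. `except Exception` is skipped; compute returns 13.
5. answer = 13.
Result: 13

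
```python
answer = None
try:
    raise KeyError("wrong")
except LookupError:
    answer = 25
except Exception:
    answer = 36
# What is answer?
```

Step-by-step execution trace:
1. `raise KeyError(...)` raises KeyError.
2. `except LookupError` matches (KeyError is a subclass of LookupError) → answer = 25.
3. `except Exception` is not reached.
Result: 25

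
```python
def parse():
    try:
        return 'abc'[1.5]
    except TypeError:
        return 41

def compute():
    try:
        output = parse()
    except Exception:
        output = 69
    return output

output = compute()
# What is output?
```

Step-by-step execution trace:
1. `compute()` calls `parse()`.
2. In parse: `'abc'[1.5]` raises TypeError; `except TypeError` catches it → returns 41.
3. In compute: `output = parse()` → output = 41. No exception reaches compute.
4. `except Exception` is skipped; compute returns 41.
5. output = 41.
Result: 41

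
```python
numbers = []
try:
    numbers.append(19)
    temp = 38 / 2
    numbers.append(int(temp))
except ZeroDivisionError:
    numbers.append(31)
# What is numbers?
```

Step-by-step execution trace:
1. try: `numbers.append(19)` → numbers = [19].
2. `temp = 38 / 2` → temp = 19.0. No exception raised.
3. `numbers.append(int(temp))` → numbers = [19, 19].
4. `except ZeroDivisionError` is skipped (no exception was raised).
Result: [19, 19]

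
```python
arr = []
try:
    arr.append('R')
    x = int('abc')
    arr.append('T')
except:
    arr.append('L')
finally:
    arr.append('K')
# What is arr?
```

Step-by-step execution trace:
1. try: `arr.append('R')` → arr = ['R'].
2. `x = int('abc')` raises ValueError; `arr.append('T')` is not reached.
3. bare `except` matches → `arr.append('L')` → arr = ['R', 'L'].
4. finally always runs: `arr.append('K')` → arr = ['R', 'L', 'K'].
Result: ['R', 'L', 'K']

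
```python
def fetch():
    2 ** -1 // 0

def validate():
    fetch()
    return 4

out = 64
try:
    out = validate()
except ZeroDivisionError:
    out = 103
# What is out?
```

Step-by-step execution trace:
1. out starts at 64.
2. try: `validate()` calls `fetch()`.
3. `fetch()` evaluates `2 ** -1 // 0`, which raises ZeroDivisionError; it propagates through validate (uncaught).
4. `return 4` in validate is not reached; the assignment to out does not complete.
5. `except ZeroDivisionError` matches → out = 103.
Result: 103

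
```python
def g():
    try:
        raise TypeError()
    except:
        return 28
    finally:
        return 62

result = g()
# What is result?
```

Step-by-step execution trace:
1. `g()` enters try: `raise TypeError()` raises TypeError.
2. bare `except` matches → `return 28` sets pending return value 28.
3. Before returning, `finally: return 62` runs and overrides the pending return.
4. g() returns 62 → result = 62.
Result: 62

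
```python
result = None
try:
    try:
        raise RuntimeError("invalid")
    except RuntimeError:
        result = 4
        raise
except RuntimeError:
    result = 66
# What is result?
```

Step-by-step execution trace:
1. Inner try: `raise RuntimeError("invalid")` raises RuntimeError.
2. Inner `except RuntimeError` matches → result = 4.
3. bare `raise` re-raises the same RuntimeError.
4. Outer `except RuntimeError` matches → result = 66.
Result: 66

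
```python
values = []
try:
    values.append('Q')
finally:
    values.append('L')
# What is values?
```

Step-by-step execution trace:
1. try: `values.append('Q')` → values = ['Q'].
2. The try body completes without raising.
3. finally always runs: `values.append('L')` → values = ['Q', 'L'].
Result: ['Q', 'L']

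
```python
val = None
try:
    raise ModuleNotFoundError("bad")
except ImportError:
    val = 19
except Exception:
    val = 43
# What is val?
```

Step-by-step execution trace:
1. `raise ModuleNotFoundError(...)` raises ModuleNotFoundError.
2. `except ImportError` matches (ModuleNotFoundError is a subclass of ImportError) → val = 19.
3. `except Exception` is not reached.
Result: 19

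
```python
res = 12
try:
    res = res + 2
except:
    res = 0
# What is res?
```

Step-by-step execution trace:
1. res starts at 12.
2. try: `res = res + 2` → res = 14. No exception raised.
3. `except` is skipped.
Result: 14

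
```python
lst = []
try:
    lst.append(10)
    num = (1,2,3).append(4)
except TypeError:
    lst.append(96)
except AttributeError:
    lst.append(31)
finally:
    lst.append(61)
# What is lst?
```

Step-by-step execution trace:
1. try: `lst.append(10)` → lst = [10].
2. `num = (1,2,3).append(4)` raises AttributeError.
3. `except TypeError` does not match AttributeError; skipped.
4. `except AttributeError` matches → `lst.append(31)` → lst = [10, 31].
5. finally always runs: `lst.append(61)` → lst = [10, 31, 61].
Result: [10, 31, 61]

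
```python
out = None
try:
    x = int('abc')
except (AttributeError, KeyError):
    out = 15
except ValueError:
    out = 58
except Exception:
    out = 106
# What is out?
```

Step-by-step execution trace:
1. `x = int('abc')` raises ValueError.
2. `except (AttributeError, KeyError)` does not match ValueError; skipped.
3. `except ValueError` matches (exact type match) → out = 58.
4. `except Exception` is not reached.
Result: 58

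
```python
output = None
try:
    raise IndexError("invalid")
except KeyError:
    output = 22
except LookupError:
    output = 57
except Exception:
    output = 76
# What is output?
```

Step-by-step execution trace:
1. `raise IndexError(...)` raises IndexError.
2. `except KeyError` does not match (IndexError is not a subclass of KeyError); skipped.
3. `except LookupError` matches (IndexError is a subclass of LookupError) → output = 57.
4. `except Exception` is not reached.
Result: 57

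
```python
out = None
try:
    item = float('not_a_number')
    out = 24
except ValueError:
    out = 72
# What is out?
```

Step-by-step execution trace:
1. `item = float('not_a_number')` raises ValueError.
2. `out = 24` is not reached.
3. `except ValueError` matches → out = 72.
Result: 72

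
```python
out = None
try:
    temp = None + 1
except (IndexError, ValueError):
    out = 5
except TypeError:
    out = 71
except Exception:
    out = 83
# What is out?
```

Step-by-step execution trace:
1. `temp = None + 1` raises TypeError.
2. `except (IndexError, ValueError)` does not match TypeError; skipped.
3. `except TypeError` matches (exact type match) → out = 71.
4. `except Exception` is not reached.
Result: 71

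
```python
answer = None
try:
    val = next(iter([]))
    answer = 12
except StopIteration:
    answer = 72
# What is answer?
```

Step-by-step execution trace:
1. `val = next(iter([]))` raises StopIteration.
2. `answer = 12` is not reached.
3. `except StopIteration` matches → answer = 72.
Result: 72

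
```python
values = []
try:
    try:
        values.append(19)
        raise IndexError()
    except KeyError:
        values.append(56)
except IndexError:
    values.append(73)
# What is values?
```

Step-by-step execution trace:
1. Inner try: `values.append(19)` → values = [19].
2. `raise IndexError()` raises IndexError.
3. Inner `except KeyError` does not match IndexError; exception propagates to outer try.
4. Outer `except IndexError` matches → `values.append(73)` → values = [19, 73].
Result: [19, 73]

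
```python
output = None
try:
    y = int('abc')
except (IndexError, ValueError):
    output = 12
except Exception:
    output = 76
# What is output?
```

Step-by-step execution trace:
1. `y = int('abc')` raises ValueError.
2. `except (IndexError, ValueError)` matches (ValueError is in the tuple) → output = 12.
3. `except Exception` is not reached.
Result: 12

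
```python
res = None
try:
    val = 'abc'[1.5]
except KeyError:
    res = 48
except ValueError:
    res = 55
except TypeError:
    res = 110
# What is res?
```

Step-by-step execution trace:
1. `val = 'abc'[1.5]` raises TypeError.
2. `except KeyError` does not match TypeError; skipped.
3. `except ValueError` does not match TypeError; skipped.
4. `except TypeError` matches → res = 110.
Result: 110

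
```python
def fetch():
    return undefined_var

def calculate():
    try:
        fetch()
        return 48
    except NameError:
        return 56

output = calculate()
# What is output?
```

Step-by-step execution trace:
1. `calculate()` calls `fetch()`.
2. `fetch()` evaluates `undefined_var`, which raises NameError; it propagates to the caller.
3. `return 48` is not reached.
4. `except NameError` in calculate matches → returns 56.
5. output = 56.
Result: 56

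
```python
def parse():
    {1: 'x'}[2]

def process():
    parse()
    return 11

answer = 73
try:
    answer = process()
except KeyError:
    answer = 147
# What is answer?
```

Step-by-step execution trace:
1. answer starts at 73.
2. try: `process()` calls `parse()`.
3. `parse()` evaluates `{1: 'x'}[2]`, which raises KeyError; it propagates through process (uncaught).
4. `return 11` in process is not reached; the assignment to answer does not complete.
5. `except KeyError` matches → answer = 147.
Result: 147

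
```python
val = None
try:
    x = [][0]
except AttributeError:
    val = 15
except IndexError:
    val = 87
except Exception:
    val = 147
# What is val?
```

Step-by-step execution trace:
1. `x = [][0]` raises IndexError.
2. `except AttributeError` does not match IndexError; skipped.
3. `except IndexError` matches → val = 87.
4. Remaining except clauses are skipped.
Result: 87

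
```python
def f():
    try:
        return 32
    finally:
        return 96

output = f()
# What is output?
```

Step-by-step execution trace:
1. `f()` enters try: `return 32` sets pending return value 32.
2. Before returning, `finally: return 96` runs and overrides the pending return.
3. f() returns 96 → output = 96.
Result: 96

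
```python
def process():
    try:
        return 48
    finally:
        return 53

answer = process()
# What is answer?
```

Step-by-step execution trace:
1. `process()` enters try: `return 48` sets pending return value 48.
2. Before returning, `finally: return 53` runs and overrides the pending return.
3. process() returns 53 → answer = 53.
Result: 53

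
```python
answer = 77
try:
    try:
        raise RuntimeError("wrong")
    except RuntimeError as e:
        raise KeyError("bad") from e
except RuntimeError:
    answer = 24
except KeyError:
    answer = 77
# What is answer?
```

Step-by-step execution trace:
1. Inner try raises RuntimeError; inner `except RuntimeError as e` catches it.
2. `raise KeyError(...) from e` raises KeyError (RuntimeError is attached as __cause__, but only KeyError is active).
3. Outer `except RuntimeError` does not match KeyError; skipped.
4. Outer `except KeyError` matches → answer = 77.
Result: 77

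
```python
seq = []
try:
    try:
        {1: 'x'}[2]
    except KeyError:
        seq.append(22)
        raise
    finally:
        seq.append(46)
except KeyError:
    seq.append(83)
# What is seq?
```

Step-by-step execution trace:
1. Inner try: `{1: 'x'}[2]` raises KeyError.
2. Inner `except KeyError` matches → `seq.append(22)` → seq = [22].
3. bare `raise` re-raises KeyError.
4. Inner `finally` runs during unwinding: `seq.append(46)` → seq = [22, 46].
5. Outer `except KeyError` matches → `seq.append(83)` → seq = [22, 46, 83].
Result: [22, 46, 83]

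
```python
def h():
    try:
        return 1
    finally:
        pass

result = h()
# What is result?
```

Step-by-step execution trace:
1. `h()` enters try: `return 1` sets pending return value 1.
2. Before returning, `finally: pass` runs (no effect).
3. h() returns 1 → result = 1.
Result: 1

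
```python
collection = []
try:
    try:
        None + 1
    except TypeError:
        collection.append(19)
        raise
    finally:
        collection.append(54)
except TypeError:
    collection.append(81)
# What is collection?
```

Step-by-step execution trace:
1. Inner try: `None + 1` raises TypeError.
2. Inner `except TypeError` matches → `collection.append(19)` → collection = [19].
3. bare `raise` re-raises TypeError.
4. Inner `finally` runs during unwinding: `collection.append(54)` → collection = [19, 54].
5. Outer `except TypeError` matches → `collection.append(81)` → collection = [19, 54, 81].
Result: [19, 54, 81]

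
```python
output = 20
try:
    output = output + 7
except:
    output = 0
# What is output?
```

Step-by-step execution trace:
1. output starts at 20.
2. try: `output = output + 7` → output = 27. No exception raised.
3. `except` is skipped.
Result: 27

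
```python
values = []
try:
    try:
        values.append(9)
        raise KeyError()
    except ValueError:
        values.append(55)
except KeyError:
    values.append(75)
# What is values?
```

Step-by-step execution trace:
1. Inner try: `values.append(9)` → values = [9].
2. `raise KeyError()` raises KeyError.
3. Inner `except ValueError` does not match KeyError; exception propagates to outer try.
4. Outer `except KeyError` matches → `values.append(75)` → values = [9, 75].
Result: [9, 75]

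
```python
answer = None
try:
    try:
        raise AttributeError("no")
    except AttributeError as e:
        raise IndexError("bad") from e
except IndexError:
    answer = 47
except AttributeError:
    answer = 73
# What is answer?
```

Step-by-step execution trace:
1. Inner try raises AttributeError; inner `except AttributeError as e` catches it.
2. `raise IndexError(...) from e` raises IndexError (AttributeError is attached as __cause__, but only IndexError is active).
3. Outer `except IndexError` matches → answer = 47.
4. `except AttributeError` is not reached.
Result: 47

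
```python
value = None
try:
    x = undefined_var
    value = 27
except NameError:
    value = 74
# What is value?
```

Step-by-step execution trace:
1. `x = undefined_var` raises NameError.
2. `value = 27` is not reached.
3. `except NameError` matches → value = 74.
Result: 74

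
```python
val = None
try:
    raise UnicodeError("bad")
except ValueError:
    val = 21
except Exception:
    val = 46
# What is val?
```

Step-by-step execution trace:
1. `raise UnicodeError(...)` raises UnicodeError.
2. `except ValueError` matches (UnicodeError is a subclass of ValueError) → val = 21.
3. `except Exception` is not reached.
Result: 21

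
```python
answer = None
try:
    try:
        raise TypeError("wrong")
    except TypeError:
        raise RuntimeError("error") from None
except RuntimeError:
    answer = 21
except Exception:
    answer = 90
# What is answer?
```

Step-by-step execution trace:
1. Inner try raises TypeError; inner `except TypeError` catches it.
2. `raise RuntimeError(...) from None` raises RuntimeError (from None suppresses __context__, but the active exception is still RuntimeError).
3. Outer `except RuntimeError` matches → answer = 21.
4. `except Exception` is not reached.
Result: 21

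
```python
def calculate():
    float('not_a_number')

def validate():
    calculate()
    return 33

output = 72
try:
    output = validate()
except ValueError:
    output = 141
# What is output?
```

Step-by-step execution trace:
1. output starts at 72.
2. try: `validate()` calls `calculate()`.
3. `calculate()` evaluates `float('not_a_number')`, which raises ValueError; it propagates through validate (uncaught).
4. `return 33` in validate is not reached; the assignment to output does not complete.
5. `except ValueError` matches → output = 141.
Result: 141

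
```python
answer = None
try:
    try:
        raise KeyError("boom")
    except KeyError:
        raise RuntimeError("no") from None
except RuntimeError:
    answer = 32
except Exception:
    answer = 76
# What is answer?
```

Step-by-step execution trace:
1. Inner try raises KeyError; inner `except KeyError` catches it.
2. `raise RuntimeError(...) from None` raises RuntimeError (from None suppresses __context__, but the active exception is still RuntimeError).
3. Outer `except RuntimeError` matches → answer = 32.
4. `except Exception` is not reached.
Result: 32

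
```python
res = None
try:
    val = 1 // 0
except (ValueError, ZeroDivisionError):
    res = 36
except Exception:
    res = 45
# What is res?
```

Step-by-step execution trace:
1. `val = 1 // 0` raises ZeroDivisionError.
2. `except (ValueError, ZeroDivisionError)` matches (ZeroDivisionError is in the tuple) → res = 36.
3. `except Exception` is not reached.
Result: 36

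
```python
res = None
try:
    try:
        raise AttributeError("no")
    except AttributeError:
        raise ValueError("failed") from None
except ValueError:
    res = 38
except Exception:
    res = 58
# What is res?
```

Step-by-step execution trace:
1. Inner try raises AttributeError; inner `except AttributeError` catches it.
2. `raise ValueError(...) from None` raises ValueError (from None suppresses __context__, but the active exception is still ValueError).
3. Outer `except ValueError` matches → res = 38.
4. `except Exception` is not reached.
Result: 38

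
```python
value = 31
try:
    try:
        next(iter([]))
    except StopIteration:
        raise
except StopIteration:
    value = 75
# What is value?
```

Step-by-step execution trace:
1. Inner try: `next(iter([]))` raises StopIteration.
2. Inner `except StopIteration` matches; bare `raise` re-raises the same StopIteration.
3. Outer `except StopIteration` matches → value = 75.
Result: 75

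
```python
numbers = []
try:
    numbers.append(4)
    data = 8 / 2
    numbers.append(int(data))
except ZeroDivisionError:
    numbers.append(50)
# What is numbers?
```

Step-by-step execution trace:
1. try: `numbers.append(4)` → numbers = [4].
2. `data = 8 / 2` → data = 4.0. No exception raised.
3. `numbers.append(int(data))` → numbers = [4, 4].
4. `except ZeroDivisionError` is skipped (no exception was raised).
Result: [4, 4]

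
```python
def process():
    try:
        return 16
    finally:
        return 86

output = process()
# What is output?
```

Step-by-step execution trace:
1. `process()` enters try: `return 16` sets pending return value 16.
2. Before returning, `finally: return 86` runs and overrides the pending return.
3. process() returns 86 → output = 86.
Result: 86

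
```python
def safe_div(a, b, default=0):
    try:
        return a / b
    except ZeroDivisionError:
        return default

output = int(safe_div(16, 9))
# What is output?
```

Step-by-step execution trace:
1. `safe_div(16, 9)` enters try: `return 16 / 9` → returns 1.7777777777777777. No exception raised.
2. `except ZeroDivisionError` is skipped.
3. `int(1.7777777777777777)` → 1 → output = 1.
Result: 1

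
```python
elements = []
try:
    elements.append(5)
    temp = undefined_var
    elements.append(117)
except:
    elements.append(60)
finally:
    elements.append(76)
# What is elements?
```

Step-by-step execution trace:
1. try: `elements.append(5)` → elements = [5].
2. `temp = undefined_var` raises NameError; `elements.append(117)` is not reached.
3. bare `except` matches → `elements.append(60)` → elements = [5, 60].
4. finally always runs: `elements.append(76)` → elements = [5, 60, 76].
Result: [5, 60, 76]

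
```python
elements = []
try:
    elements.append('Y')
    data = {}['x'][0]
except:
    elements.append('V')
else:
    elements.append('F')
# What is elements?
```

Step-by-step execution trace:
1. try: `elements.append('Y')` → elements = ['Y'].
2. `data = {}['x'][0]` raises KeyError.
3. bare `except` matches → `elements.append('V')` → elements = ['Y', 'V'].
4. `else` is skipped (an exception was raised).
Result: ['Y', 'V']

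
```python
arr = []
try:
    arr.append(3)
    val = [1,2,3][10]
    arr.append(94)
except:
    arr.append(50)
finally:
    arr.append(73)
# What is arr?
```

Step-by-step execution trace:
1. try: `arr.append(3)` → arr = [3].
2. `val = [1,2,3][10]` raises IndexError; `arr.append(94)` is not reached.
3. bare `except` matches → `arr.append(50)` → arr = [3, 50].
4. finally always runs: `arr.append(73)` → arr = [3, 50, 73].
Result: [3, 50, 73]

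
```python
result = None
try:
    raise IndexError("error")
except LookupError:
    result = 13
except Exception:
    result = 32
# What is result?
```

Step-by-step execution trace:
1. `raise IndexError(...)` raises IndexError.
2. `except LookupError` matches (IndexError is a subclass of LookupError) → result = 13.
3. `except Exception` is not reached.
Result: 13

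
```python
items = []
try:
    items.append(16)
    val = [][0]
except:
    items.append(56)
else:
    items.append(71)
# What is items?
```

Step-by-step execution trace:
1. try: `items.append(16)` → items = [16].
2. `val = [][0]` raises IndexError.
3. bare `except` matches → `items.append(56)` → items = [16, 56].
4. `else` is skipped (an exception was raised).
Result: [16, 56]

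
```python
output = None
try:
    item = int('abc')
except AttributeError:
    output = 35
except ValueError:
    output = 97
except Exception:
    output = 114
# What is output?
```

Step-by-step execution trace:
1. `item = int('abc')` raises ValueError.
2. `except AttributeError` does not match ValueError; skipped.
3. `except ValueError` matches → output = 97.
4. Remaining except clauses are skipped.
Result: 97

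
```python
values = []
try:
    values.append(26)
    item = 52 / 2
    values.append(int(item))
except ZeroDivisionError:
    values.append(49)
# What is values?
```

Step-by-step execution trace:
1. try: `values.append(26)` → values = [26].
2. `item = 52 / 2` → item = 26.0. No exception raised.
3. `values.append(int(item))` → values = [26, 26].
4. `except ZeroDivisionError` is skipped (no exception was raised).
Result: [26, 26]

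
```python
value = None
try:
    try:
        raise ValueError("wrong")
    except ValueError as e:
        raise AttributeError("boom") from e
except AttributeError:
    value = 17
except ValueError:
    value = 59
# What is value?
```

Step-by-step execution trace:
1. Inner try raises ValueError; inner `except ValueError as e` catches it.
2. `raise AttributeError(...) from e` raises AttributeError (ValueError is attached as __cause__, but only AttributeError is active).
3. Outer `except AttributeError` matches → value = 17.
4. `except ValueError` is not reached.
Result: 17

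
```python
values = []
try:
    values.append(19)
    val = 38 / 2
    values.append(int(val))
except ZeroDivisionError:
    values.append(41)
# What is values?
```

Step-by-step execution trace:
1. try: `values.append(19)` → values = [19].
2. `val = 38 / 2` → val = 19.0. No exception raised.
3. `values.append(int(val))` → values = [19, 19].
4. `except ZeroDivisionError` is skipped (no exception was raised).
Result: [19, 19]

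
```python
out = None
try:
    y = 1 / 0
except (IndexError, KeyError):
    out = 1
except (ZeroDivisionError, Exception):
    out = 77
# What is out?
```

Step-by-step execution trace:
1. `y = 1 / 0` raises ZeroDivisionError.
2. `except (IndexError, KeyError)` does not match ZeroDivisionError; skipped.
3. `except (ZeroDivisionError, Exception)` matches (ZeroDivisionError is in the tuple) → out = 77.
Result: 77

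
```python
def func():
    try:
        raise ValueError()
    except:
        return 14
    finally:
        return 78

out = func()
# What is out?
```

Step-by-step execution trace:
1. `func()` enters try: `raise ValueError()` raises ValueError.
2. bare `except` matches → `return 14` sets pending return value 14.
3. Before returning, `finally: return 78` runs and overrides the pending return.
4. func() returns 78 → out = 78.
Result: 78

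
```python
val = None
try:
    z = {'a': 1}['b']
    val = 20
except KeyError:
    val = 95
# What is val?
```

Step-by-step execution trace:
1. `z = {'a': 1}['b']` raises KeyError.
2. `val = 20` is not reached.
3. `except KeyError` matches → val = 95.
Result: 95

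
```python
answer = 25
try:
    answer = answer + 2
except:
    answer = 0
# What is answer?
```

Step-by-step execution trace:
1. answer starts at 25.
2. try: `answer = answer + 2` → answer = 27. No exception raised.
3. `except` is skipped.
Result: 27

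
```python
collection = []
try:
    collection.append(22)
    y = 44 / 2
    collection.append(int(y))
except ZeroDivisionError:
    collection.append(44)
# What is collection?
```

Step-by-step execution trace:
1. try: `collection.append(22)` → collection = [22].
2. `y = 44 / 2` → y = 22.0. No exception raised.
3. `collection.append(int(y))` → collection = [22, 22].
4. `except ZeroDivisionError` is skipped (no exception was raised).
Result: [22, 22]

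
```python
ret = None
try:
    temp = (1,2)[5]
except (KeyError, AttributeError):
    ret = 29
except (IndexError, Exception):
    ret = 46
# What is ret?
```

Step-by-step execution trace:
1. `temp = (1,2)[5]` raises IndexError.
2. `except (KeyError, AttributeError)` does not match IndexError; skipped.
3. `except (IndexError, Exception)` matches (IndexError is in the tuple) → ret = 46.
Result: 46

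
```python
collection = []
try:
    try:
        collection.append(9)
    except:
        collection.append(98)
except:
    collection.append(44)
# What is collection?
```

Step-by-step execution trace:
1. Inner try: `collection.append(9)` → collection = [9]. No exception raised.
2. Inner `except` is skipped.
3. Inner try completes normally; outer `except` is skipped.
Result: [9]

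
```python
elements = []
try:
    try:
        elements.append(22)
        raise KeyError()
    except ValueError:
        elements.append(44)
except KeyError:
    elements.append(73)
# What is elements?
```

Step-by-step execution trace:
1. Inner try: `elements.append(22)` → elements = [22].
2. `raise KeyError()` raises KeyError.
3. Inner `except ValueError` does not match KeyError; exception propagates to outer try.
4. Outer `except KeyError` matches → `elements.append(73)` → elements = [22, 73].
Result: [22, 73]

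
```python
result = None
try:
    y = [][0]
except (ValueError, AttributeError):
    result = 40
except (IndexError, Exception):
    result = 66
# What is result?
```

Step-by-step execution trace:
1. `y = [][0]` raises IndexError.
2. `except (ValueError, AttributeError)` does not match IndexError; skipped.
3. `except (IndexError, Exception)` matches (IndexError is in the tuple) → result = 66.
Result: 66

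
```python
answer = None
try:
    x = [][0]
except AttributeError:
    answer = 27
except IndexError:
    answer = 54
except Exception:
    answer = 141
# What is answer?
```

Step-by-step execution trace:
1. `x = [][0]` raises IndexError.
2. `except AttributeError` does not match IndexError; skipped.
3. `except IndexError` matches → answer = 54.
4. Remaining except clauses are skipped.
Result: 54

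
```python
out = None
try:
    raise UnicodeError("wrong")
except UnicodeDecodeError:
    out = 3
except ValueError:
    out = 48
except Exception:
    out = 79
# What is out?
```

Step-by-step execution trace:
1. `raise UnicodeError(...)` raises UnicodeError.
2. `except UnicodeDecodeError` does not match (UnicodeError is not a subclass of UnicodeDecodeError); skipped.
3. `except ValueError` matches (UnicodeError is a subclass of ValueError) → out = 48.
4. `except Exception` is not reached.
Result: 48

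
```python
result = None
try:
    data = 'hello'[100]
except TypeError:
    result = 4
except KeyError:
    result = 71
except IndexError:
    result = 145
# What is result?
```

Step-by-step execution trace:
1. `data = 'hello'[100]` raises IndexError.
2. `except TypeError` does not match IndexError; skipped.
3. `except KeyError` does not match IndexError; skipped.
4. `except IndexError` matches → result = 145.
Result: 145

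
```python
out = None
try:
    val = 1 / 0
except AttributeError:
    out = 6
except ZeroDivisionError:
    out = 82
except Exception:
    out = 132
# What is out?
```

Step-by-step execution trace:
1. `val = 1 / 0` raises ZeroDivisionError.
2. `except AttributeError` does not match ZeroDivisionError; skipped.
3. `except ZeroDivisionError` matches → out = 82.
4. Remaining except clauses are skipped.
Result: 82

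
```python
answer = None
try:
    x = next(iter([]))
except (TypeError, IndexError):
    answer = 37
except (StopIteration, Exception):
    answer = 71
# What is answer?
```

Step-by-step execution trace:
1. `x = next(iter([]))` raises StopIteration.
2. `except (TypeError, IndexError)` does not match StopIteration; skipped.
3. `except (StopIteration, Exception)` matches (StopIteration is in the tuple) → answer = 71.
Result: 71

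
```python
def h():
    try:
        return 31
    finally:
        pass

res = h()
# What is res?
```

Step-by-step execution trace:
1. `h()` enters try: `return 31` sets pending return value 31.
2. Before returning, `finally: pass` runs (no effect).
3. h() returns 31 → res = 31.
Result: 31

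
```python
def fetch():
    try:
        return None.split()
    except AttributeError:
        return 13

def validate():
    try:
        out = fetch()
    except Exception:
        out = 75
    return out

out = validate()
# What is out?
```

Step-by-step execution trace:
1. `validate()` calls `fetch()`.
2. In fetch: `None.split()` raises AttributeError; `except AttributeError` catches it → returns 13.
3. In validate: `out = fetch()` → out = 13. No exception reaches validate.
4. `except Exception` is skipped; validate returns 13.
5. out = 13.
Result: 13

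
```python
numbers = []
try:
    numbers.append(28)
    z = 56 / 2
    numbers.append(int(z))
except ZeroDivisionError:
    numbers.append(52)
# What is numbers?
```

Step-by-step execution trace:
1. try: `numbers.append(28)` → numbers = [28].
2. `z = 56 / 2` → z = 28.0. No exception raised.
3. `numbers.append(int(z))` → numbers = [28, 28].
4. `except ZeroDivisionError` is skipped (no exception was raised).
Result: [28, 28]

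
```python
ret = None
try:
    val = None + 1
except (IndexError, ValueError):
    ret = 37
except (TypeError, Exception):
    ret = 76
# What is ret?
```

Step-by-step execution trace:
1. `val = None + 1` raises TypeError.
2. `except (IndexError, ValueError)` does not match TypeError; skipped.
3. `except (TypeError, Exception)` matches (TypeError is in the tuple) → ret = 76.
Result: 76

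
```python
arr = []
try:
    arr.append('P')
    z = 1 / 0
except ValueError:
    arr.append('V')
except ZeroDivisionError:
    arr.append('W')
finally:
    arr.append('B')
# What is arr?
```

Step-by-step execution trace:
1. try: `arr.append('P')` → arr = ['P'].
2. `z = 1 / 0` raises ZeroDivisionError.
3. `except ValueError` does not match ZeroDivisionError; skipped.
4. `except ZeroDivisionError` matches → `arr.append('W')` → arr = ['P', 'W'].
5. finally always runs: `arr.append('B')` → arr = ['P', 'W', 'B'].
Result: ['P', 'W', 'B']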